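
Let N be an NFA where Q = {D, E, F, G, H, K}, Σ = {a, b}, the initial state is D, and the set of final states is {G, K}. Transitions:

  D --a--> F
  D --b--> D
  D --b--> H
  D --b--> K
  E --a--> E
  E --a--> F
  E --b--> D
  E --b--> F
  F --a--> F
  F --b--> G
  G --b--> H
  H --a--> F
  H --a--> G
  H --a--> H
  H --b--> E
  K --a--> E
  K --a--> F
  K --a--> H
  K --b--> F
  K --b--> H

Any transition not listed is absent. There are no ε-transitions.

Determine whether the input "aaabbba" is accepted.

No

Start in {D}.
Read 'a': D→{F}; now {F}.
Read 'a': F→{F}; now {F}.
Read 'a': F→{F}; now {F}.
Read 'b': F→{G}; now {G}.
Read 'b': G→{H}; now {H}.
Read 'b': H→{E}; now {E}.
Read 'a': E→{E, F}; now {E, F}.
The final set {E, F} contains no accepting state.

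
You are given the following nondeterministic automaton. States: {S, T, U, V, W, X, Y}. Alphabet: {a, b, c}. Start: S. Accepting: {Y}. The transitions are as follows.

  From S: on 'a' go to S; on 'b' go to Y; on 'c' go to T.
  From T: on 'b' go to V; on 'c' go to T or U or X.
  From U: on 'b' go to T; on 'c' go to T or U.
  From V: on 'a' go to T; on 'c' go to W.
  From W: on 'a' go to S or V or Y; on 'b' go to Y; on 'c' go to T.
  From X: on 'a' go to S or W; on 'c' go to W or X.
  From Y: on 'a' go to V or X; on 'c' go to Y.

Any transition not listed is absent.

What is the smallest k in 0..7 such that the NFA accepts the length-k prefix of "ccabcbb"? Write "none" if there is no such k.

4

Start in {S}.
Read 'c': {S} → {T}.
Read 'c': {T} → {T, U, X}.
Read 'a': {T, U, X} → {S, W}.
Read 'b': {S, W} → {Y}.
None of the earlier sets intersect F, but {Y} does.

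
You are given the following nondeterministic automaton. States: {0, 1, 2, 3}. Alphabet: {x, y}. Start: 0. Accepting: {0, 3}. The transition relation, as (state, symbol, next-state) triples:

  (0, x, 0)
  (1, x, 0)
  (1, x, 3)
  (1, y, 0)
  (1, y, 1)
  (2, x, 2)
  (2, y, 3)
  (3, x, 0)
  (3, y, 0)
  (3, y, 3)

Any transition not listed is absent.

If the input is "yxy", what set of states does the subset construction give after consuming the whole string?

∅

Start in {0}.
Read 'y': 0→∅; now ∅.
The set is empty and remains empty for the remaining 2 symbols.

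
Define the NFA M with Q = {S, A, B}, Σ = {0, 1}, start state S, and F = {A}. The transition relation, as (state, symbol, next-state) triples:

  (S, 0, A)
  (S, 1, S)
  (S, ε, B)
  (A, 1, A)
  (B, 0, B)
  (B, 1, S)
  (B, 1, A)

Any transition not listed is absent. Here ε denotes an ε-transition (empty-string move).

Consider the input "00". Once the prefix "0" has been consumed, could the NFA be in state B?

Start: ε-closure({S}) = {S, B}.
Read '0': {S, B} → {A, B}.
State B is in {A, B}.

Yes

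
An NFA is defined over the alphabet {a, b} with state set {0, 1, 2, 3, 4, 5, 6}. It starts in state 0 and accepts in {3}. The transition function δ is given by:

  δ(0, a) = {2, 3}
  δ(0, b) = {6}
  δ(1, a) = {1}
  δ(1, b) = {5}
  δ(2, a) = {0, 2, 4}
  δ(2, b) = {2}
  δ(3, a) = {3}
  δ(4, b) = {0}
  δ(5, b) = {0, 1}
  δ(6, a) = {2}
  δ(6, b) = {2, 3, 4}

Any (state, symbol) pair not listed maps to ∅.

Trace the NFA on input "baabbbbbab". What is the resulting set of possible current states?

Start in {0}.
Read 'b': 0→{6}; now {6}.
Read 'a': 6→{2}; now {2}.
Read 'a': 2→{0, 2, 4}; now {0, 2, 4}.
Read 'b': 0→{6}, 2→{2}, 4→{0}; now {0, 2, 6}.
Read 'b': 0→{6}, 2→{2}, 6→{2, 3, 4}; now {2, 3, 4, 6}.
Read 'b': 2→{2}, 3→∅, 4→{0}, 6→{2, 3, 4}; now {0, 2, 3, 4}.
Read 'b': 0→{6}, 2→{2}, 3→∅, 4→{0}; now {0, 2, 6}.
Read 'b': 0→{6}, 2→{2}, 6→{2, 3, 4}; now {2, 3, 4, 6}.
Read 'a': 2→{0, 2, 4}, 3→{3}, 4→∅, 6→{2}; now {0, 2, 3, 4}.
Read 'b': 0→{6}, 2→{2}, 3→∅, 4→{0}; now {0, 2, 6}.

{0, 2, 6}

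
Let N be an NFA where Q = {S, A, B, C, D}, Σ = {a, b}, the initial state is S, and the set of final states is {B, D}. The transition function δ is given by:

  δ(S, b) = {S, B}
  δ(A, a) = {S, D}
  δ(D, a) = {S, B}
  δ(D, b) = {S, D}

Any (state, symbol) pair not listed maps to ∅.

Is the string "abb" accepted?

No

Start in {S}.
Read 'a': S→∅; now ∅.
The set is empty and remains empty for the remaining 2 symbols.
The final set ∅ contains no accepting state.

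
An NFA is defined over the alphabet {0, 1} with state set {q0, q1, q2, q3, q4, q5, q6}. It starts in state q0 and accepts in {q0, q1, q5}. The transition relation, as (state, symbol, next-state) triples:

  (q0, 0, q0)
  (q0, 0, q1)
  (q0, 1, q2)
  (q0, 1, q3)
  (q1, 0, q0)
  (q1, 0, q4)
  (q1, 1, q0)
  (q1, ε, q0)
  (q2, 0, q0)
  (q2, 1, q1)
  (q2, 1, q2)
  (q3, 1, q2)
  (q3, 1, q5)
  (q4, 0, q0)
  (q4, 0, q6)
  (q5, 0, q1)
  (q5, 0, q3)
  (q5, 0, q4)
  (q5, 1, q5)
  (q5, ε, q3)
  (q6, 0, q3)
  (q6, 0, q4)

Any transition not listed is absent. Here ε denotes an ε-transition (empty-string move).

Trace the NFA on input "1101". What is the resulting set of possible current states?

{q0, q2, q3, q5}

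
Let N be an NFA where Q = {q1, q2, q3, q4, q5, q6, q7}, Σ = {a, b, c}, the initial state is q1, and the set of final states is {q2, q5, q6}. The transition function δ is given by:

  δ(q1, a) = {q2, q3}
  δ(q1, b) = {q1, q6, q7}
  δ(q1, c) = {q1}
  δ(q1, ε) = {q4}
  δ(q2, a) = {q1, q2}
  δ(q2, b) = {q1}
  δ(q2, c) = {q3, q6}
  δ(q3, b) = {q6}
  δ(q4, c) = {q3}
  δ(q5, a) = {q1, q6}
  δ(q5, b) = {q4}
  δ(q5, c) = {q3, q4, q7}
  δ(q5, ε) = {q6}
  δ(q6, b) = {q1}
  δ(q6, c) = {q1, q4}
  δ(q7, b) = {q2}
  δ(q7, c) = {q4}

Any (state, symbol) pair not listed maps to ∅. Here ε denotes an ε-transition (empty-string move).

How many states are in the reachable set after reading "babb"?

Start: ε-closure({q1}) = {q1, q4}.
Read 'b': {q1, q4} → {q1, q4, q6, q7}.
Read 'a': {q1, q4, q6, q7} → {q2, q3}.
Read 'b': {q2, q3} → {q1, q4, q6}.
Read 'b': {q1, q4, q6} → {q1, q4, q6, q7}.
That set has 4 states.

4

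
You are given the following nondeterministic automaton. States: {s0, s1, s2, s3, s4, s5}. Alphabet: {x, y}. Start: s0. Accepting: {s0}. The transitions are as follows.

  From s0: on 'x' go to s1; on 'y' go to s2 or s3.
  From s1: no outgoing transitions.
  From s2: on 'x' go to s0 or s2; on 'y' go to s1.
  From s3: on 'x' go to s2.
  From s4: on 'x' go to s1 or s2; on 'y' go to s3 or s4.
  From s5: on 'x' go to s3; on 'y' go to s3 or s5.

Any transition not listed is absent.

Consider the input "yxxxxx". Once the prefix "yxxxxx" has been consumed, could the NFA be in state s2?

Yes

Start in {s0}.
Read 'y': {s0} → {s2, s3}.
Read 'x': {s2, s3} → {s0, s2}.
Read 'x': {s0, s2} → {s0, s1, s2}.
Read 'x': {s0, s1, s2} → {s0, s1, s2}.
Read 'x': {s0, s1, s2} → {s0, s1, s2}.
Read 'x': {s0, s1, s2} → {s0, s1, s2}.
State s2 is in {s0, s1, s2}.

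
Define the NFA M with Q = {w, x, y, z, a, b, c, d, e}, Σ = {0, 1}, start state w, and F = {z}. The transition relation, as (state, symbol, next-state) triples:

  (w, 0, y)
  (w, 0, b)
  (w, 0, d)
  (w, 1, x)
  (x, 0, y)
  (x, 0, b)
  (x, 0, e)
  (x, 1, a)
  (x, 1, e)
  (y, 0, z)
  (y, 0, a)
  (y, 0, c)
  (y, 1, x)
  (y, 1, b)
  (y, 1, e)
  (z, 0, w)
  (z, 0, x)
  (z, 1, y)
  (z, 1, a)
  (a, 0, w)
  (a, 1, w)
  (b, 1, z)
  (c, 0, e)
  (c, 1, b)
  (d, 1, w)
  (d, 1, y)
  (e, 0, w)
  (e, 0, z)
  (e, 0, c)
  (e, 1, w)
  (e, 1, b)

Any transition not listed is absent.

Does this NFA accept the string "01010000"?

Yes

Start in {w}.
Read '0': w→{y, b, d}; now {y, b, d}.
Read '1': y→{x, b, e}, b→{z}, d→{w, y}; now {w, x, y, z, b, e}.
Read '0': w→{y, b, d}, x→{y, b, e}, y→{z, a, c}, z→{w, x}, b→∅, e→{w, z, c}; now {w, x, y, z, a, b, c, d, e}.
Read '1': w→{x}, x→{a, e}, y→{x, b, e}, z→{y, a}, a→{w}, b→{z}, c→{b}, d→{w, y}, e→{w, b}; now {w, x, y, z, a, b, e}.
Read '0': w→{y, b, d}, x→{y, b, e}, y→{z, a, c}, z→{w, x}, a→{w}, b→∅, e→{w, z, c}; now {w, x, y, z, a, b, c, d, e}.
Read '0': w→{y, b, d}, x→{y, b, e}, y→{z, a, c}, z→{w, x}, a→{w}, b→∅, c→{e}, d→∅, e→{w, z, c}; now {w, x, y, z, a, b, c, d, e}.
Read '0': w→{y, b, d}, x→{y, b, e}, y→{z, a, c}, z→{w, x}, a→{w}, b→∅, c→{e}, d→∅, e→{w, z, c}; now {w, x, y, z, a, b, c, d, e}.
Read '0': w→{y, b, d}, x→{y, b, e}, y→{z, a, c}, z→{w, x}, a→{w}, b→∅, c→{e}, d→∅, e→{w, z, c}; now {w, x, y, z, a, b, c, d, e}.
The final set {w, x, y, z, a, b, c, d, e} contains the accepting state z.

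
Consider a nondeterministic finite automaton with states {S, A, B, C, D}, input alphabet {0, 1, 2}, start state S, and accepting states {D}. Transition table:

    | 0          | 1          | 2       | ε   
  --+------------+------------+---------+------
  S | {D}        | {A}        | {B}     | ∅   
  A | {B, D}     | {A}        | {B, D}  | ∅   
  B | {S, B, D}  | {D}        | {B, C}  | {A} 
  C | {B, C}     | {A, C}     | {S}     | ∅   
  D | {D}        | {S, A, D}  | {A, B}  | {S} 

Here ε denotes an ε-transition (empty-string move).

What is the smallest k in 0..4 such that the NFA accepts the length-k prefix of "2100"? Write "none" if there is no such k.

2

Start in {S}.
Read '2': {S} → {A, B}.
Read '1': {A, B} → {S, A, D}.
None of the earlier sets intersect F, but {S, A, D} does.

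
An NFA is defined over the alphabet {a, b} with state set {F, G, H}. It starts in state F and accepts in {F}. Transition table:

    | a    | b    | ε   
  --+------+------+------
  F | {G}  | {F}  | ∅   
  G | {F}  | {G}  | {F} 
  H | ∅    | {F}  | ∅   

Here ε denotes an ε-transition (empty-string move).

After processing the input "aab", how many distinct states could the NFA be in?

2

Start in {F}.
Read 'a': F→{G}; union {G}; ε-closure = {F, G}.
Read 'a': F→{G}, G→{F}; now {F, G}.
Read 'b': F→{F}, G→{G}; now {F, G}.
That set has 2 states.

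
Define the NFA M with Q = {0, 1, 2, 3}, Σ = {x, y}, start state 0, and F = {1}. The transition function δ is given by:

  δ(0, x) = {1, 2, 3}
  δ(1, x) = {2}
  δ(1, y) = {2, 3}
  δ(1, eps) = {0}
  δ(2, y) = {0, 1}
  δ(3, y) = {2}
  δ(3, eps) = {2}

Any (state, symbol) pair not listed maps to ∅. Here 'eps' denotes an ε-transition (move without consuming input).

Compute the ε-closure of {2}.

Begin with {2}.
No ε-moves leave this set, so the closure equals the set itself.

{2}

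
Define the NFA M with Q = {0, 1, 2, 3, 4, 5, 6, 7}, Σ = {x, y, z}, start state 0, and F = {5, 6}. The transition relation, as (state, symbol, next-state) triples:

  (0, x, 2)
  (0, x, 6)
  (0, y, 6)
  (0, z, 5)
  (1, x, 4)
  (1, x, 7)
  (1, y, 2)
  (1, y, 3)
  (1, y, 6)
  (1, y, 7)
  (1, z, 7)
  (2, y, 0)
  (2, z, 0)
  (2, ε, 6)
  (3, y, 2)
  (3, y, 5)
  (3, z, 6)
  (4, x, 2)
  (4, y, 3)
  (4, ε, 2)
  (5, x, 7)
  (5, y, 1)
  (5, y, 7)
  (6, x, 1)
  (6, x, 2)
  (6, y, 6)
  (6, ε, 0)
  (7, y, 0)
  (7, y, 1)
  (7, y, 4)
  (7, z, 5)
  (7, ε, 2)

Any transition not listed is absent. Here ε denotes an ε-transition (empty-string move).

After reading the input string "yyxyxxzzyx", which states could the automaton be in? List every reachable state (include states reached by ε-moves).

{0, 1, 2, 4, 6, 7}

Start in {0}.
Read 'y': 0→{6}; union {6}; ε-closure = {0, 6}.
Read 'y': 0→{6}, 6→{6}; union {6}; ε-closure = {0, 6}.
Read 'x': 0→{2, 6}, 6→{1, 2}; union {1, 2, 6}; ε-closure = {0, 1, 2, 6}.
Read 'y': 0→{6}, 1→{2, 3, 6, 7}, 2→{0}, 6→{6}; now {0, 2, 3, 6, 7}.
Read 'x': 0→{2, 6}, 2→∅, 3→∅, 6→{1, 2}, 7→∅; union {1, 2, 6}; ε-closure = {0, 1, 2, 6}.
Read 'x': 0→{2, 6}, 1→{4, 7}, 2→∅, 6→{1, 2}; union {1, 2, 4, 6, 7}; ε-closure = {0, 1, 2, 4, 6, 7}.
Read 'z': 0→{5}, 1→{7}, 2→{0}, 4→∅, 6→∅, 7→{5}; union {0, 5, 7}; ε-closure = {0, 2, 5, 6, 7}.
Read 'z': 0→{5}, 2→{0}, 5→∅, 6→∅, 7→{5}; now {0, 5}.
Read 'y': 0→{6}, 5→{1, 7}; union {1, 6, 7}; ε-closure = {0, 1, 2, 6, 7}.
Read 'x': 0→{2, 6}, 1→{4, 7}, 2→∅, 6→{1, 2}, 7→∅; union {1, 2, 4, 6, 7}; ε-closure = {0, 1, 2, 4, 6, 7}.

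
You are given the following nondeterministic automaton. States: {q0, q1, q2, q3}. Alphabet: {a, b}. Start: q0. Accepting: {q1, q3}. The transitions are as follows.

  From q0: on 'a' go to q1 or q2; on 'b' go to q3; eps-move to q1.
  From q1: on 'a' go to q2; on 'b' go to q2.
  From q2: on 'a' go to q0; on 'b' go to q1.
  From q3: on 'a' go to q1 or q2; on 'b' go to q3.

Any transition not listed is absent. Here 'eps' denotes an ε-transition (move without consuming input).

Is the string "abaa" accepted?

Yes

Start: ε-closure({q0}) = {q0, q1}.
Read 'a': q0→{q1, q2}, q1→{q2}; now {q1, q2}.
Read 'b': q1→{q2}, q2→{q1}; now {q1, q2}.
Read 'a': q1→{q2}, q2→{q0}; union {q0, q2}; ε-closure = {q0, q1, q2}.
Read 'a': q0→{q1, q2}, q1→{q2}, q2→{q0}; now {q0, q1, q2}.
The final set {q0, q1, q2} contains the accepting state q1.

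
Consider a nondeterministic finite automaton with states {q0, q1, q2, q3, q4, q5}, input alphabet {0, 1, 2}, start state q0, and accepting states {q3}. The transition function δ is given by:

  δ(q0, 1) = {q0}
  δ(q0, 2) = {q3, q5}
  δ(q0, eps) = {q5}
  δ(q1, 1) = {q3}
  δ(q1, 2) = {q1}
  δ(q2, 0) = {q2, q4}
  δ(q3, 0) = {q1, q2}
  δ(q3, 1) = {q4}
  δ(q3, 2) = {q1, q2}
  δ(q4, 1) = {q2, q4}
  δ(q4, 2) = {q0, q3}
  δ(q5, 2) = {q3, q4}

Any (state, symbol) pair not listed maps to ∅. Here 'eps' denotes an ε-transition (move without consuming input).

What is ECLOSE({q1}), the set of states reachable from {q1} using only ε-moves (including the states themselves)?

{q1}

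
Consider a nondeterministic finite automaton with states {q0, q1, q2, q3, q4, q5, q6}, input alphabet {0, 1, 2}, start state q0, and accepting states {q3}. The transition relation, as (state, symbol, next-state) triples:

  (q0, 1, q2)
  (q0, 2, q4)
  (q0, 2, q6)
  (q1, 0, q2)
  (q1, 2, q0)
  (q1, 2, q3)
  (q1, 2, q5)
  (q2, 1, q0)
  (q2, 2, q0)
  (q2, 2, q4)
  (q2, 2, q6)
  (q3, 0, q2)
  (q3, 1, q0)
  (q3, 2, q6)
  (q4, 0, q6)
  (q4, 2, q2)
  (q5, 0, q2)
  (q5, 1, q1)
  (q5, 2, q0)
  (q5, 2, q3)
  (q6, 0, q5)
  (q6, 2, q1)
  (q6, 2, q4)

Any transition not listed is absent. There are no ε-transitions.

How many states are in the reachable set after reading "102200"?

0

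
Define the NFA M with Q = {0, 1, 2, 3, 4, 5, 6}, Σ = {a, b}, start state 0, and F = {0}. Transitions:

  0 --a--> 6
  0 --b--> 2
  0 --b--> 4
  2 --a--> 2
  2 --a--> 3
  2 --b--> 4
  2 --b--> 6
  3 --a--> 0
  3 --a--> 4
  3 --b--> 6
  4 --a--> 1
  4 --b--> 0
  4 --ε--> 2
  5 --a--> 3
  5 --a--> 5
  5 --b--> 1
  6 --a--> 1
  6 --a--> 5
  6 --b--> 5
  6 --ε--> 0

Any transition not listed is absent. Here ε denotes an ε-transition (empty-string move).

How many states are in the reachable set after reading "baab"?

4

Start in {0}.
Read 'b': 0→{2, 4}; now {2, 4}.
Read 'a': 2→{2, 3}, 4→{1}; now {1, 2, 3}.
Read 'a': 1→∅, 2→{2, 3}, 3→{0, 4}; now {0, 2, 3, 4}.
Read 'b': 0→{2, 4}, 2→{4, 6}, 3→{6}, 4→{0}; now {0, 2, 4, 6}.
That set has 4 states.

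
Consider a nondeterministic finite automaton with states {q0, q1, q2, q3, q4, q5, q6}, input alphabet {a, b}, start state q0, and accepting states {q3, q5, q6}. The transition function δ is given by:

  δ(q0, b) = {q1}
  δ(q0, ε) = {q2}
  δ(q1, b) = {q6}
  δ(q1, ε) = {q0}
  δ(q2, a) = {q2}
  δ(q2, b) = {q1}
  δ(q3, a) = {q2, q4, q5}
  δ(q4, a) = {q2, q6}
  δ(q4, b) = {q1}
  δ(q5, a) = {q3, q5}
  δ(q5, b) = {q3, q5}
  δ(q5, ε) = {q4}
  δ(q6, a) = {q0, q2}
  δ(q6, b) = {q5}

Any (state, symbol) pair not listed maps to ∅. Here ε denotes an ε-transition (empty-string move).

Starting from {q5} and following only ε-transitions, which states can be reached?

{q4, q5}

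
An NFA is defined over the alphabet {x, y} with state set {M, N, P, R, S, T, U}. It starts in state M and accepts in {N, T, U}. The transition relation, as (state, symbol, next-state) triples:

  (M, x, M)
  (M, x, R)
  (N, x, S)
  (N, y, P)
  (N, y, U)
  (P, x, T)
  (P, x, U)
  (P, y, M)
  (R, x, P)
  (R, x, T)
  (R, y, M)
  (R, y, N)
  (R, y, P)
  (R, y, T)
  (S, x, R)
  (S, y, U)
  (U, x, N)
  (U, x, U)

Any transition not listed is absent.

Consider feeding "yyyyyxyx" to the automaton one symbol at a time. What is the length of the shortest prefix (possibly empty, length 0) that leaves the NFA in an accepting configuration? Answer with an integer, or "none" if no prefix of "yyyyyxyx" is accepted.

Start in {M}.
Read 'y': M→∅; now ∅.
The set is empty and remains empty for the remaining 7 symbols.
No reachable set along the way intersects F.

none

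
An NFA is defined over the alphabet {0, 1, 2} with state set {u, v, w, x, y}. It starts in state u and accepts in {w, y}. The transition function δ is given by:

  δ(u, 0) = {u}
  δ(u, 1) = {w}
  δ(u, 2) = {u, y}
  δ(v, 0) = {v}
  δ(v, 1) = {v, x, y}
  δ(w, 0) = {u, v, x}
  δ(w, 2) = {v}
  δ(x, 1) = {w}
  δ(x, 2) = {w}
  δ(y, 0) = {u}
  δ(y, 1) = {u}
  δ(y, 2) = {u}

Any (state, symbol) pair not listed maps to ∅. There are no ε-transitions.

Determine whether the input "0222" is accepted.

Yes

Start in {u}.
Read '0': u→{u}; now {u}.
Read '2': u→{u, y}; now {u, y}.
Read '2': u→{u, y}, y→{u}; now {u, y}.
Read '2': u→{u, y}, y→{u}; now {u, y}.
The final set {u, y} contains the accepting state y.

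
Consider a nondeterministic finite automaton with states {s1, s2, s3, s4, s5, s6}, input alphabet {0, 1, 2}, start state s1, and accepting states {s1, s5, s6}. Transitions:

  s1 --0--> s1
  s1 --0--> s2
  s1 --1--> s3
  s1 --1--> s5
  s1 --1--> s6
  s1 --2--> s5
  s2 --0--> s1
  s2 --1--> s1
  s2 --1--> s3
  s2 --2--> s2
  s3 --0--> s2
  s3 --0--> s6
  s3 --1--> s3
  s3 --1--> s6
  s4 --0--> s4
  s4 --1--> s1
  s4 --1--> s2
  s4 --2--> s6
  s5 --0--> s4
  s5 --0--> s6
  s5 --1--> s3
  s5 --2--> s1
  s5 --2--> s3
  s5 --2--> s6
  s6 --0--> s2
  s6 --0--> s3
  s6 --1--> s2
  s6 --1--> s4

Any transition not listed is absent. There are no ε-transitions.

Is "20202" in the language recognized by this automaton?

Start in {s1}.
Read '2': {s1} → {s5}.
Read '0': {s5} → {s4, s6}.
Read '2': {s4, s6} → {s6}.
Read '0': {s6} → {s2, s3}.
Read '2': {s2, s3} → {s2}.
The final set {s2} contains no accepting state.

No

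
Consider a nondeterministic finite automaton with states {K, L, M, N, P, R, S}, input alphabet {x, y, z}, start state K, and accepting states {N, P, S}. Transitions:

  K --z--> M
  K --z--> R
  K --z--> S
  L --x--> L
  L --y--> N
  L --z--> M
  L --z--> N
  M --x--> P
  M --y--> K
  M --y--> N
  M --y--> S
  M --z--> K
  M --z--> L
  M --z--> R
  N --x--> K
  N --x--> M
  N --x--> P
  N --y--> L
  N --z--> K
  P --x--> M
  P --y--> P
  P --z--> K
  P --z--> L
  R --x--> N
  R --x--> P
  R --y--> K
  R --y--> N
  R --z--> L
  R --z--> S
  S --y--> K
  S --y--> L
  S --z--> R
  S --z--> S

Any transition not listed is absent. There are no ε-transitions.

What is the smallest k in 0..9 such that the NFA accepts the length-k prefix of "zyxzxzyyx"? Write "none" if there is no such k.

Start in {K}.
Read 'z': {K} → {M, R, S}.
None of the earlier sets intersect F, but {M, R, S} does.

1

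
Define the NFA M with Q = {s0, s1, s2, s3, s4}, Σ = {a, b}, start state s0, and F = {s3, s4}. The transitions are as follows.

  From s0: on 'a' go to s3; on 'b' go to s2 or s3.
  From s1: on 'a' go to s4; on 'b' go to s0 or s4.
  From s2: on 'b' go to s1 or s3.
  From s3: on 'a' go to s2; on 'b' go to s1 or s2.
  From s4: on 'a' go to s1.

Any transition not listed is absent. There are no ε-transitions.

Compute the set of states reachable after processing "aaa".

Start in {s0}.
Read 'a': s0→{s3}; now {s3}.
Read 'a': s3→{s2}; now {s2}.
Read 'a': s2→∅; now ∅.

∅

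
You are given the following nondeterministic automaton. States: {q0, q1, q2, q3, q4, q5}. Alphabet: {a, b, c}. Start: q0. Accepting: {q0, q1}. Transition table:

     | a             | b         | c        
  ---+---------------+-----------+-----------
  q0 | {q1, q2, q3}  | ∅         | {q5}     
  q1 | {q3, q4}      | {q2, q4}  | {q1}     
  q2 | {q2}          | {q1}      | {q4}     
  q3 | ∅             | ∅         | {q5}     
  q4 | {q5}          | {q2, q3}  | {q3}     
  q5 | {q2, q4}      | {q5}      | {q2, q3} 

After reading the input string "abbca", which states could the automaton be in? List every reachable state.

{q2, q3, q4, q5}

Start in {q0}.
Read 'a': q0→{q1, q2, q3}; now {q1, q2, q3}.
Read 'b': q1→{q2, q4}, q2→{q1}, q3→∅; now {q1, q2, q4}.
Read 'b': q1→{q2, q4}, q2→{q1}, q4→{q2, q3}; now {q1, q2, q3, q4}.
Read 'c': q1→{q1}, q2→{q4}, q3→{q5}, q4→{q3}; now {q1, q3, q4, q5}.
Read 'a': q1→{q3, q4}, q3→∅, q4→{q5}, q5→{q2, q4}; now {q2, q3, q4, q5}.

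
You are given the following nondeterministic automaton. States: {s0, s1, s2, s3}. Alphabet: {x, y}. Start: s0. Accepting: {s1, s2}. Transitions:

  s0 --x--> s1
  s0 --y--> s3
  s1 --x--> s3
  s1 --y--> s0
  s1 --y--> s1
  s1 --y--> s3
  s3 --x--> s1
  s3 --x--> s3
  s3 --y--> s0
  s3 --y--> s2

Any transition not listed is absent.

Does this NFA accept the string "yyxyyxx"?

Start in {s0}.
Read 'y': s0→{s3}; now {s3}.
Read 'y': s3→{s0, s2}; now {s0, s2}.
Read 'x': s0→{s1}, s2→∅; now {s1}.
Read 'y': s1→{s0, s1, s3}; now {s0, s1, s3}.
Read 'y': s0→{s3}, s1→{s0, s1, s3}, s3→{s0, s2}; now {s0, s1, s2, s3}.
Read 'x': s0→{s1}, s1→{s3}, s2→∅, s3→{s1, s3}; now {s1, s3}.
Read 'x': s1→{s3}, s3→{s1, s3}; now {s1, s3}.
The final set {s1, s3} contains the accepting state s1.

Yes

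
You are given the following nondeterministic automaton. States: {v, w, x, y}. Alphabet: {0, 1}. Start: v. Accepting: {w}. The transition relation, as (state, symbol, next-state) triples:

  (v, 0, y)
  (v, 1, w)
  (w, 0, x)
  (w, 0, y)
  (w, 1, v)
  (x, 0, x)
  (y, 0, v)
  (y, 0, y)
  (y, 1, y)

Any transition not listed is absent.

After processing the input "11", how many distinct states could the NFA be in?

1

Start in {v}.
Read '1': v→{w}; now {w}.
Read '1': w→{v}; now {v}.
That set has 1 state.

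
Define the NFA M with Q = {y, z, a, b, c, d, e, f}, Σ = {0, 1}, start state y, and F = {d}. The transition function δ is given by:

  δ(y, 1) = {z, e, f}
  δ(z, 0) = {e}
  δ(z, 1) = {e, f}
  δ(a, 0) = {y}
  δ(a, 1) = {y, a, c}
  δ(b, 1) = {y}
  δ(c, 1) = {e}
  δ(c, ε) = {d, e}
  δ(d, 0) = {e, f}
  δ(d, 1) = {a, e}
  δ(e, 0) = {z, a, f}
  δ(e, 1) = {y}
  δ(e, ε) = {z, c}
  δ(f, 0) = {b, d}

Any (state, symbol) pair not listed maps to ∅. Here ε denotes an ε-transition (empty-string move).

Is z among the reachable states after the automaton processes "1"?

Start in {y}.
Read '1': {y} → {z, c, d, e, f}.
State z is in {z, c, d, e, f}.

Yes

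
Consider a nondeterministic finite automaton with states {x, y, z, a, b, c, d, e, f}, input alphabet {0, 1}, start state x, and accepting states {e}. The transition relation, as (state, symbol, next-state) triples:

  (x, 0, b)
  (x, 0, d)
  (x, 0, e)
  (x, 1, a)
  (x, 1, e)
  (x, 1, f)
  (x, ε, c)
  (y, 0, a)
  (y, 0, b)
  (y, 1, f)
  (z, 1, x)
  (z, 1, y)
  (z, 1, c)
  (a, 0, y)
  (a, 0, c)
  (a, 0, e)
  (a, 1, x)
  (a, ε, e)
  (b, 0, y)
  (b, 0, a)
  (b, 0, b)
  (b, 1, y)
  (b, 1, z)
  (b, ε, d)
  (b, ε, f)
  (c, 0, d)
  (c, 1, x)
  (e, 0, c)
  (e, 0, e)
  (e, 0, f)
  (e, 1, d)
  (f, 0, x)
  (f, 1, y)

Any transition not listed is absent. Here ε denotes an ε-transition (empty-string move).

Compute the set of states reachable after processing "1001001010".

{x, y, a, b, c, d, e, f}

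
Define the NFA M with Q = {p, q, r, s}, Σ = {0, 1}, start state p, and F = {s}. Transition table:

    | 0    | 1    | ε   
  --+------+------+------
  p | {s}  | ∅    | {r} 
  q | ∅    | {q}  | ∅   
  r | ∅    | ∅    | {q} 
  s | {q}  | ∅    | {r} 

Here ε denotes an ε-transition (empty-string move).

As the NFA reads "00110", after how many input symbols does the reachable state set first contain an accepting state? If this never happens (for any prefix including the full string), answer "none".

1

Start: ε-closure({p}) = {p, q, r}.
Read '0': {p, q, r} → {q, r, s}.
None of the earlier sets intersect F, but {q, r, s} does.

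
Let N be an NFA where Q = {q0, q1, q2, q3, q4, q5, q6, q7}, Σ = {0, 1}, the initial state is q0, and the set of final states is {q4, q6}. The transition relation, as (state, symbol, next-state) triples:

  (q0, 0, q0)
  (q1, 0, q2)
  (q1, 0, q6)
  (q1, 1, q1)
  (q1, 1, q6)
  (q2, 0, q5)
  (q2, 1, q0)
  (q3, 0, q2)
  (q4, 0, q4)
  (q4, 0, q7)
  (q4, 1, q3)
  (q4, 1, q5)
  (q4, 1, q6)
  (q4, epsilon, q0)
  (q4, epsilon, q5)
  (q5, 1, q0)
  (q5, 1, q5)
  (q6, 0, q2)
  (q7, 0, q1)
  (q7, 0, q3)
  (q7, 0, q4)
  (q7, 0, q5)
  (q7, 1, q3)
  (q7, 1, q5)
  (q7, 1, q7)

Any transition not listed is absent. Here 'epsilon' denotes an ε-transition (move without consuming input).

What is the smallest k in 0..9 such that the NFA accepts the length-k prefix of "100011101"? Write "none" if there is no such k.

Start in {q0}.
Read '1': {q0} → ∅.
The set is empty and remains empty for the remaining 8 symbols.
No reachable set along the way intersects F.

none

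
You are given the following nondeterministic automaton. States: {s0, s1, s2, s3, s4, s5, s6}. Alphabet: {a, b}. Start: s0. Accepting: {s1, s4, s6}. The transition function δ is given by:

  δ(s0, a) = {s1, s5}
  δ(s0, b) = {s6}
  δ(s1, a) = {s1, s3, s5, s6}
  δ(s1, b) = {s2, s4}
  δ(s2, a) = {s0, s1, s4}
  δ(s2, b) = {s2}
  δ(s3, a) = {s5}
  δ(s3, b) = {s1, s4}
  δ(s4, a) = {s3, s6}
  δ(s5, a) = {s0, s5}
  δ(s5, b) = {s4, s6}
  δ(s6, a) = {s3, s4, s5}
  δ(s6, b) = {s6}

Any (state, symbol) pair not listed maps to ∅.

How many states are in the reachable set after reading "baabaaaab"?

Start in {s0}.
Read 'b': {s0} → {s6}.
Read 'a': {s6} → {s3, s4, s5}.
Read 'a': {s3, s4, s5} → {s0, s3, s5, s6}.
Read 'b': {s0, s3, s5, s6} → {s1, s4, s6}.
Read 'a': {s1, s4, s6} → {s1, s3, s4, s5, s6}.
Read 'a': {s1, s3, s4, s5, s6} → {s0, s1, s3, s4, s5, s6}.
Read 'a': {s0, s1, s3, s4, s5, s6} → {s0, s1, s3, s4, s5, s6}.
Read 'a': {s0, s1, s3, s4, s5, s6} → {s0, s1, s3, s4, s5, s6}.
Read 'b': {s0, s1, s3, s4, s5, s6} → {s1, s2, s4, s6}.
That set has 4 states.

4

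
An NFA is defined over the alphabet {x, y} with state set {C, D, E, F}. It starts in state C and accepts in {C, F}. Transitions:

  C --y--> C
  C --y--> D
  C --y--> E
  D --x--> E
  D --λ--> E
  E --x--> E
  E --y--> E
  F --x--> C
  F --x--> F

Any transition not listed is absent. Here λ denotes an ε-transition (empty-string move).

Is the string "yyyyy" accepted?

Start in {C}.
Read 'y': C→{C, D, E}; now {C, D, E}.
Read 'y': C→{C, D, E}, D→∅, E→{E}; now {C, D, E}.
Read 'y': C→{C, D, E}, D→∅, E→{E}; now {C, D, E}.
Read 'y': C→{C, D, E}, D→∅, E→{E}; now {C, D, E}.
Read 'y': C→{C, D, E}, D→∅, E→{E}; now {C, D, E}.
The final set {C, D, E} contains the accepting state C.

Yes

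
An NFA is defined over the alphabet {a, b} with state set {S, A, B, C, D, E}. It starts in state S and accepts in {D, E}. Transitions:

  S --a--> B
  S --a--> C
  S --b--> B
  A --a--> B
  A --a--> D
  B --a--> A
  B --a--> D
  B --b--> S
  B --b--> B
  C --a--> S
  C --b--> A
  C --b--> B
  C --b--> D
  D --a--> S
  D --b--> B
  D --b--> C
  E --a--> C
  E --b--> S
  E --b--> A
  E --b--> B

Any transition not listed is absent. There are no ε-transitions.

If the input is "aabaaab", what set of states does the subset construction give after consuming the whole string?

Start in {S}.
Read 'a': S→{B, C}; now {B, C}.
Read 'a': B→{A, D}, C→{S}; now {S, A, D}.
Read 'b': S→{B}, A→∅, D→{B, C}; now {B, C}.
Read 'a': B→{A, D}, C→{S}; now {S, A, D}.
Read 'a': S→{B, C}, A→{B, D}, D→{S}; now {S, B, C, D}.
Read 'a': S→{B, C}, B→{A, D}, C→{S}, D→{S}; now {S, A, B, C, D}.
Read 'b': S→{B}, A→∅, B→{S, B}, C→{A, B, D}, D→{B, C}; now {S, A, B, C, D}.

{S, A, B, C, D}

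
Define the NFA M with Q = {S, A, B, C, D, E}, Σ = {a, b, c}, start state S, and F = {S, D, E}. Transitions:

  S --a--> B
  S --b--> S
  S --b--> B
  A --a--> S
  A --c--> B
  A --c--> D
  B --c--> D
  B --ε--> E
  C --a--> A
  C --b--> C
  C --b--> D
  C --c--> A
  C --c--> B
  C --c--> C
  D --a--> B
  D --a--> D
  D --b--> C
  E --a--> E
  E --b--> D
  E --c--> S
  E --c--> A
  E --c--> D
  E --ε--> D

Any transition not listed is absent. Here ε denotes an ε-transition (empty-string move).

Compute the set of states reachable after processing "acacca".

{B, D, E}

Start in {S}.
Read 'a': {S} → {B, D, E}.
Read 'c': {B, D, E} → {S, A, D}.
Read 'a': {S, A, D} → {S, B, D, E}.
Read 'c': {S, B, D, E} → {S, A, D}.
Read 'c': {S, A, D} → {B, D, E}.
Read 'a': {B, D, E} → {B, D, E}.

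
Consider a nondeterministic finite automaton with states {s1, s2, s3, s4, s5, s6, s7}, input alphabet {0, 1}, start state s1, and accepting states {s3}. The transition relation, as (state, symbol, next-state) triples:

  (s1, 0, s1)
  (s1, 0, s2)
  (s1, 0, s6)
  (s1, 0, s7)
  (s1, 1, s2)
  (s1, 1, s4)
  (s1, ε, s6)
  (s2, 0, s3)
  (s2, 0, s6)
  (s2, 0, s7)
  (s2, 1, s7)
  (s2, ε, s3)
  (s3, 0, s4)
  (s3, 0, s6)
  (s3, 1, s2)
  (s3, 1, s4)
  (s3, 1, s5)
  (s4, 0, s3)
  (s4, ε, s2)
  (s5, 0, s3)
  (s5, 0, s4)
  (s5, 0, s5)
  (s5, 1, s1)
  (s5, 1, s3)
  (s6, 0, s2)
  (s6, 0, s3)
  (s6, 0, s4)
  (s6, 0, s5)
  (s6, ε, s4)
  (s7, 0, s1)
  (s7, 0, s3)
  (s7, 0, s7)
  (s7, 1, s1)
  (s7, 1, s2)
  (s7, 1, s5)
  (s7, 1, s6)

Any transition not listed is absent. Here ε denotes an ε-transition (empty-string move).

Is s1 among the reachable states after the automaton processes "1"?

No

Start: ε-closure({s1}) = {s1, s2, s3, s4, s6}.
Read '1': s1→{s2, s4}, s2→{s7}, s3→{s2, s4, s5}, s4→∅, s6→∅; union {s2, s4, s5, s7}; ε-closure = {s2, s3, s4, s5, s7}.
State s1 is not in {s2, s3, s4, s5, s7}.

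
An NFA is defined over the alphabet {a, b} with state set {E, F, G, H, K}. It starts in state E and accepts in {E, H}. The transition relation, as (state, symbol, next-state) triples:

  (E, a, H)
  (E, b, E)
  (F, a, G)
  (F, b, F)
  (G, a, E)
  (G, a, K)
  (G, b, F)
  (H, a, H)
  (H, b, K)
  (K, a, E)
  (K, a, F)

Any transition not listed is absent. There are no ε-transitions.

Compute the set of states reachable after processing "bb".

Start in {E}.
Read 'b': E→{E}; now {E}.
Read 'b': E→{E}; now {E}.

{E}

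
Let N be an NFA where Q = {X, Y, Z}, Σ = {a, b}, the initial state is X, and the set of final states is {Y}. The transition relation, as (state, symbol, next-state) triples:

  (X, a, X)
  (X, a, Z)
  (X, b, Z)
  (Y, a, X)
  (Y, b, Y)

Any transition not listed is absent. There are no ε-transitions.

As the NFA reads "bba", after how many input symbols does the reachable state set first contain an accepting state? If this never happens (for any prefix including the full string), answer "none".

Start in {X}.
Read 'b': X→{Z}; now {Z}.
Read 'b': Z→∅; now ∅.
The set is empty and remains empty for the remaining 1 symbol.
No reachable set along the way intersects F.

none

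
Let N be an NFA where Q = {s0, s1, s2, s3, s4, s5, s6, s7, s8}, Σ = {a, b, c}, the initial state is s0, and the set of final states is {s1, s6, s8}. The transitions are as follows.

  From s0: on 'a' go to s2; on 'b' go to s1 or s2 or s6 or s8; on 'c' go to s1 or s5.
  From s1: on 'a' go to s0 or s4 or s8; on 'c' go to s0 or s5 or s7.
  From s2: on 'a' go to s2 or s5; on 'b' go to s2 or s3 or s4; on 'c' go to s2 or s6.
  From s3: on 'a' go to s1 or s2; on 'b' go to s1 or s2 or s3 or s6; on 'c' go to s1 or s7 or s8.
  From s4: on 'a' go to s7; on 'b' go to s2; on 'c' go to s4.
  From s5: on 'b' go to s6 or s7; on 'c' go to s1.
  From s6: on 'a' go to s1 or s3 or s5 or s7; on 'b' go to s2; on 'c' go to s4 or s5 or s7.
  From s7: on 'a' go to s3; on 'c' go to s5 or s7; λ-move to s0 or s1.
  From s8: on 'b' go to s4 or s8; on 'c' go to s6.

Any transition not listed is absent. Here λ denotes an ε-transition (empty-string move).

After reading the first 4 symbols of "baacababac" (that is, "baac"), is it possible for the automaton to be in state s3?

Start in {s0}.
Read 'b': s0→{s1, s2, s6, s8}; now {s1, s2, s6, s8}.
Read 'a': s1→{s0, s4, s8}, s2→{s2, s5}, s6→{s1, s3, s5, s7}, s8→∅; now {s0, s1, s2, s3, s4, s5, s7, s8}.
Read 'a': s0→{s2}, s1→{s0, s4, s8}, s2→{s2, s5}, s3→{s1, s2}, s4→{s7}, s5→∅, s7→{s3}, s8→∅; now {s0, s1, s2, s3, s4, s5, s7, s8}.
Read 'c': s0→{s1, s5}, s1→{s0, s5, s7}, s2→{s2, s6}, s3→{s1, s7, s8}, s4→{s4}, s5→{s1}, s7→{s5, s7}, s8→{s6}; now {s0, s1, s2, s4, s5, s6, s7, s8}.
State s3 is not in {s0, s1, s2, s4, s5, s6, s7, s8}.

No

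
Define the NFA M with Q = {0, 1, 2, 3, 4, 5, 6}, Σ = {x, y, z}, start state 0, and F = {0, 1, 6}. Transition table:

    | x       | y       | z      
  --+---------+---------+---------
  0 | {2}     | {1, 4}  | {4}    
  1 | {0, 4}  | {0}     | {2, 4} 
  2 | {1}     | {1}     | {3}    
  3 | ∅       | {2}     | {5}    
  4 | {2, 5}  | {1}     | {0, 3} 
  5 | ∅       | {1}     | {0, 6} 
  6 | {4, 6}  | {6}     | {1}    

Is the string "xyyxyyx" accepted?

No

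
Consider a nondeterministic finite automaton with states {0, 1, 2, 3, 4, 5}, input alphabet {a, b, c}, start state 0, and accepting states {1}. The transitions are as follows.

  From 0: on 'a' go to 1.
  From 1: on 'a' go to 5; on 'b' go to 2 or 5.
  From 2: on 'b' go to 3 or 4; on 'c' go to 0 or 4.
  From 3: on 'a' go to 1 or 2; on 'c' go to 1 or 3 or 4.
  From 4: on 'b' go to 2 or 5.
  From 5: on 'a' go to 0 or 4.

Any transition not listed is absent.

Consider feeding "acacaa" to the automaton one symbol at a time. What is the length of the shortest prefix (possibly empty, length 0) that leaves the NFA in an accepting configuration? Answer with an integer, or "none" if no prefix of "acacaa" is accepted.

1

Start in {0}.
Read 'a': {0} → {1}.
None of the earlier sets intersect F, but {1} does.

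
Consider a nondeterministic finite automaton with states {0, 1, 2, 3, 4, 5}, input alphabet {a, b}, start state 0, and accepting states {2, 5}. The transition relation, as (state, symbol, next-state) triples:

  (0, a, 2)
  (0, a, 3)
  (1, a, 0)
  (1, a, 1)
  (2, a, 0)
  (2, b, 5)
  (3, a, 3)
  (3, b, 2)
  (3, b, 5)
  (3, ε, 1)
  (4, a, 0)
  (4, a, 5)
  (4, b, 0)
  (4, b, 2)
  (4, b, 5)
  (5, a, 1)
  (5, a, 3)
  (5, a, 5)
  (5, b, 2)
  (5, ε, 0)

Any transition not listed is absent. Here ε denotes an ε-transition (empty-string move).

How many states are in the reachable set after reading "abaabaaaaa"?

5

Start in {0}.
Read 'a': 0→{2, 3}; union {2, 3}; ε-closure = {1, 2, 3}.
Read 'b': 1→∅, 2→{5}, 3→{2, 5}; union {2, 5}; ε-closure = {0, 2, 5}.
Read 'a': 0→{2, 3}, 2→{0}, 5→{1, 3, 5}; now {0, 1, 2, 3, 5}.
Read 'a': 0→{2, 3}, 1→{0, 1}, 2→{0}, 3→{3}, 5→{1, 3, 5}; now {0, 1, 2, 3, 5}.
Read 'b': 0→∅, 1→∅, 2→{5}, 3→{2, 5}, 5→{2}; union {2, 5}; ε-closure = {0, 2, 5}.
Read 'a': 0→{2, 3}, 2→{0}, 5→{1, 3, 5}; now {0, 1, 2, 3, 5}.
Read 'a': 0→{2, 3}, 1→{0, 1}, 2→{0}, 3→{3}, 5→{1, 3, 5}; now {0, 1, 2, 3, 5}.
Read 'a': 0→{2, 3}, 1→{0, 1}, 2→{0}, 3→{3}, 5→{1, 3, 5}; now {0, 1, 2, 3, 5}.
Read 'a': 0→{2, 3}, 1→{0, 1}, 2→{0}, 3→{3}, 5→{1, 3, 5}; now {0, 1, 2, 3, 5}.
Read 'a': 0→{2, 3}, 1→{0, 1}, 2→{0}, 3→{3}, 5→{1, 3, 5}; now {0, 1, 2, 3, 5}.
That set has 5 states.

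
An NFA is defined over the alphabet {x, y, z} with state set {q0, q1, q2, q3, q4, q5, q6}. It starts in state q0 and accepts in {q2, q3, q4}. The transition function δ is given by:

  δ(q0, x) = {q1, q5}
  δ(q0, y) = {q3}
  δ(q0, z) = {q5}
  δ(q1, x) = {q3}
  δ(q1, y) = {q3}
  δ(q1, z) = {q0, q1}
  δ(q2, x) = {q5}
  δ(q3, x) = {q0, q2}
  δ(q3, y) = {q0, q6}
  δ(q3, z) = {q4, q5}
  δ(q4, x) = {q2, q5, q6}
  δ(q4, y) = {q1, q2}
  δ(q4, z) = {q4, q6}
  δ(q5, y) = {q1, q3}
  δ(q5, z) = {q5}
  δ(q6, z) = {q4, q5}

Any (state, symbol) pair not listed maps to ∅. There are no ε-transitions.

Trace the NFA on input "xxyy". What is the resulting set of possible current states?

Start in {q0}.
Read 'x': {q0} → {q1, q5}.
Read 'x': {q1, q5} → {q3}.
Read 'y': {q3} → {q0, q6}.
Read 'y': {q0, q6} → {q3}.

{q3}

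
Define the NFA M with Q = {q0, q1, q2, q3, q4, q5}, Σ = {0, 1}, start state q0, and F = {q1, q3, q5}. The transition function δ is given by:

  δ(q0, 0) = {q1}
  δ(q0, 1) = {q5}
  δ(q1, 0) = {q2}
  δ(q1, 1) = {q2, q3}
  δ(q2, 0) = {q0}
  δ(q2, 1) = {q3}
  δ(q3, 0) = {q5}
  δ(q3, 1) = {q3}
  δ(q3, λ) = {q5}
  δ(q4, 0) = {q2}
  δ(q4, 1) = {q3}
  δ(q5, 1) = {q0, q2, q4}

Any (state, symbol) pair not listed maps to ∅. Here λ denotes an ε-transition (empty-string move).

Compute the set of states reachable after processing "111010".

{q0, q1, q2}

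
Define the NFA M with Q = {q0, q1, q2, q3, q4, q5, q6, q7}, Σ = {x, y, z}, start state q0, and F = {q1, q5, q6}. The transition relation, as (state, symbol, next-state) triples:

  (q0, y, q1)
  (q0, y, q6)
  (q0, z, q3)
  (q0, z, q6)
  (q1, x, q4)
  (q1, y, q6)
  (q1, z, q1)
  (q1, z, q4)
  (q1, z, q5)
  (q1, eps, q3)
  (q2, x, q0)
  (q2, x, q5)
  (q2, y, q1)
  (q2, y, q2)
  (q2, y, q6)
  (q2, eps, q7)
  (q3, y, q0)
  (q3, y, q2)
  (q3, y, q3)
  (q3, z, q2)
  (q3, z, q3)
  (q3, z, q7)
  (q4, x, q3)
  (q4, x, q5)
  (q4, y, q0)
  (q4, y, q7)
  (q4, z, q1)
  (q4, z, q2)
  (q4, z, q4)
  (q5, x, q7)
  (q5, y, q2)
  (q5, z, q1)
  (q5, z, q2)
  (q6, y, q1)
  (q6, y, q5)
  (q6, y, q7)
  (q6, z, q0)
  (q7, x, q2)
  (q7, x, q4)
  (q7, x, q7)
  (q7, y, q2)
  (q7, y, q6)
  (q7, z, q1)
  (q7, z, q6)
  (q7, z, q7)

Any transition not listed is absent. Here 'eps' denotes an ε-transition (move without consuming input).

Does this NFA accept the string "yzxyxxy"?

Yes

Start in {q0}.
Read 'y': {q0} → {q1, q3, q6}.
Read 'z': {q1, q3, q6} → {q0, q1, q2, q3, q4, q5, q7}.
Read 'x': {q0, q1, q2, q3, q4, q5, q7} → {q0, q2, q3, q4, q5, q7}.
Read 'y': {q0, q2, q3, q4, q5, q7} → {q0, q1, q2, q3, q6, q7}.
Read 'x': {q0, q1, q2, q3, q6, q7} → {q0, q2, q4, q5, q7}.
Read 'x': {q0, q2, q4, q5, q7} → {q0, q2, q3, q4, q5, q7}.
Read 'y': {q0, q2, q3, q4, q5, q7} → {q0, q1, q2, q3, q6, q7}.
The final set {q0, q1, q2, q3, q6, q7} contains the accepting states q1, q6.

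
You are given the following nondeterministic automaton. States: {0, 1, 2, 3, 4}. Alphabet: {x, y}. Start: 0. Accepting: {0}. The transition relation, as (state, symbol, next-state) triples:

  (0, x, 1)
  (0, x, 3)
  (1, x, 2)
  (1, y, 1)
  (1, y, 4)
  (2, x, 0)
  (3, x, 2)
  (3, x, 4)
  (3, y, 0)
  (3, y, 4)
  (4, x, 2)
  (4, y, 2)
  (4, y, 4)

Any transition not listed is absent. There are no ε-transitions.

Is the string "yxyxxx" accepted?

No

Start in {0}.
Read 'y': {0} → ∅.
The set is empty and remains empty for the remaining 5 symbols.
The final set ∅ contains no accepting state.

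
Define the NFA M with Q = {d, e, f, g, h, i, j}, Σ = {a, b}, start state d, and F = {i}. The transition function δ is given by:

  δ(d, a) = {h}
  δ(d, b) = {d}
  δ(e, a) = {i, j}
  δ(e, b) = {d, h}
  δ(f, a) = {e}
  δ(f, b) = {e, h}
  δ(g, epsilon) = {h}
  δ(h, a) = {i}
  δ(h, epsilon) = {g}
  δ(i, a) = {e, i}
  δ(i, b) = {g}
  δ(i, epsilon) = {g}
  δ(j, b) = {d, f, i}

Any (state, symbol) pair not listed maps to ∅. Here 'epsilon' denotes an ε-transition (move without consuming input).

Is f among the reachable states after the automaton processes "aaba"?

No

Start in {d}.
Read 'a': d→{h}; union {h}; ε-closure = {g, h}.
Read 'a': g→∅, h→{i}; union {i}; ε-closure = {g, h, i}.
Read 'b': g→∅, h→∅, i→{g}; union {g}; ε-closure = {g, h}.
Read 'a': g→∅, h→{i}; union {i}; ε-closure = {g, h, i}.
State f is not in {g, h, i}.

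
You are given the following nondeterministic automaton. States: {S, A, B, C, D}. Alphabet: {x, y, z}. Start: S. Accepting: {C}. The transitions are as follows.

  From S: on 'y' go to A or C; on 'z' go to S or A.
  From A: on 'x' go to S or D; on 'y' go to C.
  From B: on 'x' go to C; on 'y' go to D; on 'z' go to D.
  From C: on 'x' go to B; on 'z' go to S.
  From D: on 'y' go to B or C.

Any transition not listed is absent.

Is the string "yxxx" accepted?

No

Start in {S}.
Read 'y': S→{A, C}; now {A, C}.
Read 'x': A→{S, D}, C→{B}; now {S, B, D}.
Read 'x': S→∅, B→{C}, D→∅; now {C}.
Read 'x': C→{B}; now {B}.
The final set {B} contains no accepting state.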